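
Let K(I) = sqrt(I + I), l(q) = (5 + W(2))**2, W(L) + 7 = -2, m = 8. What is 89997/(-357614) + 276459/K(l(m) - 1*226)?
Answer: -89997/357614 - 92153*I*sqrt(105)/70 ≈ -0.25166 - 13490.0*I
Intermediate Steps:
W(L) = -9 (W(L) = -7 - 2 = -9)
l(q) = 16 (l(q) = (5 - 9)**2 = (-4)**2 = 16)
K(I) = sqrt(2)*sqrt(I) (K(I) = sqrt(2*I) = sqrt(2)*sqrt(I))
89997/(-357614) + 276459/K(l(m) - 1*226) = 89997/(-357614) + 276459/((sqrt(2)*sqrt(16 - 1*226))) = 89997*(-1/357614) + 276459/((sqrt(2)*sqrt(16 - 226))) = -89997/357614 + 276459/((sqrt(2)*sqrt(-210))) = -89997/357614 + 276459/((sqrt(2)*(I*sqrt(210)))) = -89997/357614 + 276459/((2*I*sqrt(105))) = -89997/357614 + 276459*(-I*sqrt(105)/210) = -89997/357614 - 92153*I*sqrt(105)/70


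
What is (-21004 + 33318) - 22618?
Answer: -10304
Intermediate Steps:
(-21004 + 33318) - 22618 = 12314 - 22618 = -10304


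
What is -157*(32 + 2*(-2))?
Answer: -4396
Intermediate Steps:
-157*(32 + 2*(-2)) = -157*(32 - 4) = -157*28 = -4396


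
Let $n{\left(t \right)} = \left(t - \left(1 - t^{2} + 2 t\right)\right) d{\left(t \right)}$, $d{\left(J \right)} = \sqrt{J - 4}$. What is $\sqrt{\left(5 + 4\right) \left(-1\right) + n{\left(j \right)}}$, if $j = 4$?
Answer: $3 i \approx 3.0 i$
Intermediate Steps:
$d{\left(J \right)} = \sqrt{-4 + J}$
$n{\left(t \right)} = \sqrt{-4 + t} \left(-1 + t^{2} - t\right)$ ($n{\left(t \right)} = \left(t - \left(1 - t^{2} + 2 t\right)\right) \sqrt{-4 + t} = \left(-1 + t^{2} - t\right) \sqrt{-4 + t} = \sqrt{-4 + t} \left(-1 + t^{2} - t\right)$)
$\sqrt{\left(5 + 4\right) \left(-1\right) + n{\left(j \right)}} = \sqrt{\left(5 + 4\right) \left(-1\right) + \sqrt{-4 + 4} \left(-1 + 4^{2} - 4\right)} = \sqrt{9 \left(-1\right) + \sqrt{0} \left(-1 + 16 - 4\right)} = \sqrt{-9 + 0 \cdot 11} = \sqrt{-9 + 0} = \sqrt{-9} = 3 i$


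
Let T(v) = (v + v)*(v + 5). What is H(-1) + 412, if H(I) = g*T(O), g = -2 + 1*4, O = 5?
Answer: 612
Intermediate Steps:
T(v) = 2*v*(5 + v) (T(v) = (2*v)*(5 + v) = 2*v*(5 + v))
g = 2 (g = -2 + 4 = 2)
H(I) = 200 (H(I) = 2*(2*5*(5 + 5)) = 2*(2*5*10) = 2*100 = 200)
H(-1) + 412 = 200 + 412 = 612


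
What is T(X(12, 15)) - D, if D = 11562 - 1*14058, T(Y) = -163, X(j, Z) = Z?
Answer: 2333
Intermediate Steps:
D = -2496 (D = 11562 - 14058 = -2496)
T(X(12, 15)) - D = -163 - 1*(-2496) = -163 + 2496 = 2333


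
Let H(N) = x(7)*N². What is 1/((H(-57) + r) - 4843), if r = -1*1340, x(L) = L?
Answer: 1/16560 ≈ 6.0386e-5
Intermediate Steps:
r = -1340
H(N) = 7*N²
1/((H(-57) + r) - 4843) = 1/((7*(-57)² - 1340) - 4843) = 1/((7*3249 - 1340) - 4843) = 1/((22743 - 1340) - 4843) = 1/(21403 - 4843) = 1/16560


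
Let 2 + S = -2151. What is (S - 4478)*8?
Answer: -53048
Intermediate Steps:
S = -2153 (S = -2 - 2151 = -2153)
(S - 4478)*8 = (-2153 - 4478)*8 = -6631*8 = -53048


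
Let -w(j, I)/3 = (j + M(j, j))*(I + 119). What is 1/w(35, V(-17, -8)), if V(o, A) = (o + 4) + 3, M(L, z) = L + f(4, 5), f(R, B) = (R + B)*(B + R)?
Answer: -1/49377 ≈ -2.0252e-5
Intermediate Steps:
f(R, B) = (B + R)² (f(R, B) = (B + R)*(B + R) = (B + R)²)
M(L, z) = 81 + L (M(L, z) = L + (5 + 4)² = L + 9² = L + 81 = 81 + L)
V(o, A) = 7 + o (V(o, A) = (4 + o) + 3 = 7 + o)
w(j, I) = -3*(81 + 2*j)*(119 + I) (w(j, I) = -3*(j + (81 + j))*(I + 119) = -3*(81 + 2*j)*(119 + I))
1/w(35, V(-17, -8)) = 1/(-28917 - 714*35 - 243*(7 - 17) - 6*(7 - 17)*35) = 1/(-28917 - 24990 - 243*(-10) - 6*(-10)*35) = 1/(-28917 - 24990 + 2430 + 2100) = 1/(-49377) = -1/49377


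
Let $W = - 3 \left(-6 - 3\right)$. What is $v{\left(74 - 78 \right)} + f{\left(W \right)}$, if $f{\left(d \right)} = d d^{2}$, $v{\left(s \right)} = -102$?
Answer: $19581$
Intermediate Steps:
$W = 27$ ($W = \left(-3\right) \left(-9\right) = 27$)
$f{\left(d \right)} = d^{3}$
$v{\left(74 - 78 \right)} + f{\left(W \right)} = -102 + 27^{3} = -102 + 19683 = 19581$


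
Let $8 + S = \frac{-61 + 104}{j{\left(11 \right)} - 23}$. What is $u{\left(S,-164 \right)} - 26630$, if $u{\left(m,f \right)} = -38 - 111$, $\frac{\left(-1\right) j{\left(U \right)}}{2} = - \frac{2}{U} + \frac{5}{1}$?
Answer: $-26779$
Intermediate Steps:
$j{\left(U \right)} = -10 + \frac{4}{U}$ ($j{\left(U \right)} = - 2 \left(- \frac{2}{U} + \frac{5}{1}\right) = - 2 \left(- \frac{2}{U} + 5 \cdot 1\right) = - 2 \left(- \frac{2}{U} + 5\right) = - 2 \left(5 - \frac{2}{U}\right) = -10 + \frac{4}{U}$)
$S = - \frac{3345}{359}$ ($S = -8 + \frac{-61 + 104}{\left(-10 + \frac{4}{11}\right) - 23} = -8 + \frac{43}{\left(-10 + 4 \cdot \frac{1}{11}\right) - 23} = -8 + \frac{43}{\left(-10 + \frac{4}{11}\right) - 23} = -8 + \frac{43}{- \frac{106}{11} - 23} = -8 + \frac{43}{- \frac{359}{11}} = -8 + 43 \left(- \frac{11}{359}\right) = -8 - \frac{473}{359} = - \frac{3345}{359} \approx -9.3176$)
$u{\left(m,f \right)} = -149$ ($u{\left(m,f \right)} = -38 - 111 = -149$)
$u{\left(S,-164 \right)} - 26630 = -149 - 26630 = -26779$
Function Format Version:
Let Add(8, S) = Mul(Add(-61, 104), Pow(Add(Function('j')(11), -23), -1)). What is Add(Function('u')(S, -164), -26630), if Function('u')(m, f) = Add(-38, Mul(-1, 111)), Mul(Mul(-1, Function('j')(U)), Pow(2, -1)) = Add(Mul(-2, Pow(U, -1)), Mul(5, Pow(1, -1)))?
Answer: -26779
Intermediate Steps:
Function('j')(U) = Add(-10, Mul(4, Pow(U, -1))) (Function('j')(U) = Mul(-2, Add(Mul(-2, Pow(U, -1)), Mul(5, Pow(1, -1)))) = Mul(-2, Add(Mul(-2, Pow(U, -1)), Mul(5, 1))) = Mul(-2, Add(Mul(-2, Pow(U, -1)), 5)) = Mul(-2, Add(5, Mul(-2, Pow(U, -1)))) = Add(-10, Mul(4, Pow(U, -1))))
S = Rational(-3345, 359) (S = Add(-8, Mul(Add(-61, 104), Pow(Add(Add(-10, Mul(4, Pow(11, -1))), -23), -1))) = Add(-8, Mul(43, Pow(Add(Add(-10, Mul(4, Rational(1, 11))), -23), -1))) = Add(-8, Mul(43, Pow(Add(Add(-10, Rational(4, 11)), -23), -1))) = Add(-8, Mul(43, Pow(Add(Rational(-106, 11), -23), -1))) = Add(-8, Mul(43, Pow(Rational(-359, 11), -1))) = Add(-8, Mul(43, Rational(-11, 359))) = Add(-8, Rational(-473, 359)) = Rational(-3345, 359) ≈ -9.3176)
Function('u')(m, f) = -149 (Function('u')(m, f) = Add(-38, -111) = -149)
Add(Function('u')(S, -164), -26630) = Add(-149, -26630) = -26779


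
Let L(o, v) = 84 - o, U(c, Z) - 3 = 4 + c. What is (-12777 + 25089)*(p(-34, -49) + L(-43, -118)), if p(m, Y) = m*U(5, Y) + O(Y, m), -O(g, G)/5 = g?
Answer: -443232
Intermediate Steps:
U(c, Z) = 7 + c (U(c, Z) = 3 + (4 + c) = 7 + c)
O(g, G) = -5*g
p(m, Y) = -5*Y + 12*m (p(m, Y) = m*(7 + 5) - 5*Y = m*12 - 5*Y = 12*m - 5*Y = -5*Y + 12*m)
(-12777 + 25089)*(p(-34, -49) + L(-43, -118)) = (-12777 + 25089)*((-5*(-49) + 12*(-34)) + (84 - 1*(-43))) = 12312*((245 - 408) + (84 + 43)) = 12312*(-163 + 127) = 12312*(-36) = -443232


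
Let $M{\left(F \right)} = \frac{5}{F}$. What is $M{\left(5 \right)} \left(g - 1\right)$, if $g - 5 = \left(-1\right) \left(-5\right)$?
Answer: $9$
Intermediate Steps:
$g = 10$ ($g = 5 - -5 = 5 + 5 = 10$)
$M{\left(5 \right)} \left(g - 1\right) = \frac{5}{5} \left(10 - 1\right) = 5 \cdot \frac{1}{5} \cdot 9 = 1 \cdot 9 = 9$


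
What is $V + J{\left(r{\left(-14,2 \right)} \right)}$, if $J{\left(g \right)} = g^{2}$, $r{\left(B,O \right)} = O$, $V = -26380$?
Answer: $-26376$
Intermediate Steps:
$V + J{\left(r{\left(-14,2 \right)} \right)} = -26380 + 2^{2} = -26380 + 4 = -26376$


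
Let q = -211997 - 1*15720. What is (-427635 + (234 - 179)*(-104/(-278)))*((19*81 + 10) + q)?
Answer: 13443065182040/139 ≈ 9.6713e+10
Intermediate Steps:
q = -227717 (q = -211997 - 15720 = -227717)
(-427635 + (234 - 179)*(-104/(-278)))*((19*81 + 10) + q) = (-427635 + (234 - 179)*(-104/(-278)))*((19*81 + 10) - 227717) = (-427635 + 55*(-104*(-1/278)))*((1539 + 10) - 227717) = (-427635 + 55*(52/139))*(1549 - 227717) = (-427635 + 2860/139)*(-226168) = -59438405/139*(-226168) = 13443065182040/139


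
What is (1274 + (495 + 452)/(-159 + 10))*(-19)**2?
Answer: 68185319/149 ≈ 4.5762e+5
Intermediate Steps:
(1274 + (495 + 452)/(-159 + 10))*(-19)**2 = (1274 + 947/(-149))*361 = (1274 + 947*(-1/149))*361 = (1274 - 947/149)*361 = (188879/149)*361 = 68185319/149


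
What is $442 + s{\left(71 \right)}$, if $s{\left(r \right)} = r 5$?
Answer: $797$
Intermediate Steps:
$s{\left(r \right)} = 5 r$
$442 + s{\left(71 \right)} = 442 + 5 \cdot 71 = 442 + 355 = 797$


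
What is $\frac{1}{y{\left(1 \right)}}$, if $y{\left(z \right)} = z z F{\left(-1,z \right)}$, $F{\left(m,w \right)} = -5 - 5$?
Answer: $- \frac{1}{10} \approx -0.1$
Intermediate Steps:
$F{\left(m,w \right)} = -10$ ($F{\left(m,w \right)} = -5 - 5 = -10$)
$y{\left(z \right)} = - 10 z^{2}$ ($y{\left(z \right)} = z z \left(-10\right) = z^{2} \left(-10\right) = - 10 z^{2}$)
$\frac{1}{y{\left(1 \right)}} = \frac{1}{\left(-10\right) 1^{2}} = \frac{1}{\left(-10\right) 1} = \frac{1}{-10} = - \frac{1}{10}$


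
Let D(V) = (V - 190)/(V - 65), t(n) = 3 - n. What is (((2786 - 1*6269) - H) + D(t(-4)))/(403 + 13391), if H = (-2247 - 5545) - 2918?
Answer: 7357/14036 ≈ 0.52415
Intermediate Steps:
D(V) = (-190 + V)/(-65 + V)
H = -10710 (H = -7792 - 2918 = -10710)
(((2786 - 1*6269) - H) + D(t(-4)))/(403 + 13391) = (((2786 - 1*6269) - 1*(-10710)) + (-190 + (3 - 1*(-4)))/(-65 + (3 - 1*(-4))))/(403 + 13391) = (((2786 - 6269) + 10710) + (-190 + (3 + 4))/(-65 + (3 + 4)))/13794 = ((-3483 + 10710) + (-190 + 7)/(-65 + 7))*(1/13794) = (7227 - 183/(-58))*(1/13794) = (7227 - 1/58*(-183))*(1/13794) = (7227 + 183/58)*(1/13794) = (419349/58)*(1/13794) = 7357/14036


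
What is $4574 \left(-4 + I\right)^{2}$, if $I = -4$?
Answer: $292736$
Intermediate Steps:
$4574 \left(-4 + I\right)^{2} = 4574 \left(-4 - 4\right)^{2} = 4574 \left(-8\right)^{2} = 4574 \cdot 64 = 292736$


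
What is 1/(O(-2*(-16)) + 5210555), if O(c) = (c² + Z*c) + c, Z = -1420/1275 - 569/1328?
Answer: 21165/110302702321 ≈ 1.9188e-7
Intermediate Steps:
Z = -522247/338640 (Z = -1420*1/1275 - 569*1/1328 = -284/255 - 569/1328 = -522247/338640 ≈ -1.5422)
O(c) = c² - 183607*c/338640 (O(c) = (c² - 522247*c/338640) + c = c² - 183607*c/338640)
1/(O(-2*(-16)) + 5210555) = 1/((-2*(-16))*(-183607 + 338640*(-2*(-16)))/338640 + 5210555) = 1/((1/338640)*32*(-183607 + 338640*32) + 5210555) = 1/((1/338640)*32*(-183607 + 10836480) + 5210555) = 1/((1/338640)*32*10652873 + 5210555) = 1/(21305746/21165 + 5210555) = 1/(110302702321/21165) = 21165/110302702321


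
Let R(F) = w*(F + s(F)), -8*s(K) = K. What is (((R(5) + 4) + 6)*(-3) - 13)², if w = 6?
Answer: 237169/16 ≈ 14823.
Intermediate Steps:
s(K) = -K/8
R(F) = 21*F/4 (R(F) = 6*(F - F/8) = 6*(7*F/8) = 21*F/4)
(((R(5) + 4) + 6)*(-3) - 13)² = ((((21/4)*5 + 4) + 6)*(-3) - 13)² = (((105/4 + 4) + 6)*(-3) - 13)² = ((121/4 + 6)*(-3) - 13)² = ((145/4)*(-3) - 13)² = (-435/4 - 13)² = (-487/4)² = 237169/16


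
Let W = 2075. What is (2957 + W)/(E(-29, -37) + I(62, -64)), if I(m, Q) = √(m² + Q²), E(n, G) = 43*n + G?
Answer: -1615272/410179 - 2516*√1985/410179 ≈ -4.2113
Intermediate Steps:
E(n, G) = G + 43*n
I(m, Q) = √(Q² + m²)
(2957 + W)/(E(-29, -37) + I(62, -64)) = (2957 + 2075)/((-37 + 43*(-29)) + √((-64)² + 62²)) = 5032/((-37 - 1247) + √(4096 + 3844)) = 5032/(-1284 + √7940) = 5032/(-1284 + 2*√1985)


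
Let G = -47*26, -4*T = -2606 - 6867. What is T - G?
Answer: 14361/4 ≈ 3590.3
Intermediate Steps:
T = 9473/4 (T = -(-2606 - 6867)/4 = -¼*(-9473) = 9473/4 ≈ 2368.3)
G = -1222 (G = -47*26 = -1222)
T - G = 9473/4 - 1*(-1222) = 9473/4 + 1222 = 14361/4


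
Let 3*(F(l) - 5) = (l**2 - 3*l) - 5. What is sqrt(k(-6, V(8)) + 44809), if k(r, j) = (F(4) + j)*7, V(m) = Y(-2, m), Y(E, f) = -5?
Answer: 2*sqrt(100815)/3 ≈ 211.68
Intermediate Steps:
V(m) = -5
F(l) = 10/3 - l + l**2/3 (F(l) = 5 + ((l**2 - 3*l) - 5)/3 = 5 + (-5 + l**2 - 3*l)/3 = 5 + (-5/3 - l + l**2/3) = 10/3 - l + l**2/3)
k(r, j) = 98/3 + 7*j (k(r, j) = ((10/3 - 1*4 + (1/3)*4**2) + j)*7 = ((10/3 - 4 + (1/3)*16) + j)*7 = ((10/3 - 4 + 16/3) + j)*7 = (14/3 + j)*7 = 98/3 + 7*j)
sqrt(k(-6, V(8)) + 44809) = sqrt((98/3 + 7*(-5)) + 44809) = sqrt((98/3 - 35) + 44809) = sqrt(-7/3 + 44809) = sqrt(134420/3) = 2*sqrt(100815)/3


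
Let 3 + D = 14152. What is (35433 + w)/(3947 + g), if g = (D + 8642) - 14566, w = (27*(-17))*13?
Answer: 14733/6086 ≈ 2.4208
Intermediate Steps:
w = -5967 (w = -459*13 = -5967)
D = 14149 (D = -3 + 14152 = 14149)
g = 8225 (g = (14149 + 8642) - 14566 = 22791 - 14566 = 8225)
(35433 + w)/(3947 + g) = (35433 - 5967)/(3947 + 8225) = 29466/12172 = 29466*(1/12172) = 14733/6086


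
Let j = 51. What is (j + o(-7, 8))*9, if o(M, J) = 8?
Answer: 531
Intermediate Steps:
(j + o(-7, 8))*9 = (51 + 8)*9 = 59*9 = 531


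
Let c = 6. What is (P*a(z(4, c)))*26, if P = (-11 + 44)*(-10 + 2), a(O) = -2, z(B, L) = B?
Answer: 13728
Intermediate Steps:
P = -264 (P = 33*(-8) = -264)
(P*a(z(4, c)))*26 = -264*(-2)*26 = 528*26 = 13728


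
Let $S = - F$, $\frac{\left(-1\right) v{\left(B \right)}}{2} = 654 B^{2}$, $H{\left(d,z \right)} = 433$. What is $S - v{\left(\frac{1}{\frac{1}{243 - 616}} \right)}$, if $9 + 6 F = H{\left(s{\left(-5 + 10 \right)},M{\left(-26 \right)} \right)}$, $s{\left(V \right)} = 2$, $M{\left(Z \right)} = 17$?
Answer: $\frac{545941984}{3} \approx 1.8198 \cdot 10^{8}$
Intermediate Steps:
$v{\left(B \right)} = - 1308 B^{2}$ ($v{\left(B \right)} = - 2 \cdot 654 B^{2} = - 1308 B^{2}$)
$F = \frac{212}{3}$ ($F = - \frac{3}{2} + \frac{1}{6} \cdot 433 = - \frac{3}{2} + \frac{433}{6} = \frac{212}{3} \approx 70.667$)
$S = - \frac{212}{3}$ ($S = \left(-1\right) \frac{212}{3} = - \frac{212}{3} \approx -70.667$)
$S - v{\left(\frac{1}{\frac{1}{243 - 616}} \right)} = - \frac{212}{3} - - 1308 \left(\frac{1}{\frac{1}{243 - 616}}\right)^{2} = - \frac{212}{3} - - 1308 \left(\frac{1}{\frac{1}{-373}}\right)^{2} = - \frac{212}{3} - - 1308 \left(\frac{1}{- \frac{1}{373}}\right)^{2} = - \frac{212}{3} - - 1308 \left(-373\right)^{2} = - \frac{212}{3} - \left(-1308\right) 139129 = - \frac{212}{3} - -181980732 = - \frac{212}{3} + 181980732 = \frac{545941984}{3}$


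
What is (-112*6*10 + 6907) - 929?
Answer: -742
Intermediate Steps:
(-112*6*10 + 6907) - 929 = (-14*48*10 + 6907) - 929 = (-672*10 + 6907) - 929 = (-6720 + 6907) - 929 = 187 - 929 = -742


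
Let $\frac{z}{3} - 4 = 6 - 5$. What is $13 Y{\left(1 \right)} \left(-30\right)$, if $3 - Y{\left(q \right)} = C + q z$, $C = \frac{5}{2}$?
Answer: $5655$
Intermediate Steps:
$C = \frac{5}{2}$ ($C = 5 \cdot \frac{1}{2} = \frac{5}{2} \approx 2.5$)
$z = 15$ ($z = 12 + 3 \left(6 - 5\right) = 12 + 3 \cdot 1 = 12 + 3 = 15$)
$Y{\left(q \right)} = \frac{1}{2} - 15 q$ ($Y{\left(q \right)} = 3 - \left(\frac{5}{2} + q 15\right) = 3 - \left(\frac{5}{2} + 15 q\right) = \frac{1}{2} - 15 q$)
$13 Y{\left(1 \right)} \left(-30\right) = 13 \left(\frac{1}{2} - 15\right) \left(-30\right) = 13 \left(- \frac{29}{2}\right) \left(-30\right) = \left(- \frac{377}{2}\right) \left(-30\right) = 5655$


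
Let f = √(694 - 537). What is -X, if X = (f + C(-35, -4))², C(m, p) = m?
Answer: -1382 + 70*√157 ≈ -504.90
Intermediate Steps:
f = √157 ≈ 12.530
X = (-35 + √157)² (X = (√157 - 35)² = (-35 + √157)² ≈ 504.90)
-X = -(35 - √157)²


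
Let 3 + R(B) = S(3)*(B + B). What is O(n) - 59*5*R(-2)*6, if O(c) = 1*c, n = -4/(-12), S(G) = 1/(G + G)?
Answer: 19471/3 ≈ 6490.3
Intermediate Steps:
S(G) = 1/(2*G)
n = ⅓ (n = -4*(-1/12) = ⅓ ≈ 0.33333)
R(B) = -3 + B/3 (R(B) = -3 + ((½)/3)*(B + B) = -3 + ((½)*(⅓))*(2*B) = -3 + (2*B)/6 = -3 + B/3)
O(c) = c
O(n) - 59*5*R(-2)*6 = ⅓ - 59*5*(-3 + (⅓)*(-2))*6 = ⅓ - 59*5*(-3 - ⅔)*6 = ⅓ - 59*5*(-11/3)*6 = ⅓ - (-3245)*6/3 = ⅓ - 59*(-110) = ⅓ + 6490 = 19471/3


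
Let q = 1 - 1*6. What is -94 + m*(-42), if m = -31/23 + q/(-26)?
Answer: -13595/299 ≈ -45.468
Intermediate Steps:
q = -5 (q = 1 - 6 = -5)
m = -691/598 (m = -31/23 - 5/(-26) = -31*1/23 - 5*(-1/26) = -31/23 + 5/26 = -691/598 ≈ -1.1555)
-94 + m*(-42) = -94 - 691/598*(-42) = -94 + 14511/299 = -13595/299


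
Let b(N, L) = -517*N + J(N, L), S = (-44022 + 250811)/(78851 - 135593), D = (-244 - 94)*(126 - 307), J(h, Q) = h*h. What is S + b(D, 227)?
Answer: 210576294685447/56742 ≈ 3.7111e+9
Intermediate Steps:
J(h, Q) = h**2
D = 61178 (D = -338*(-181) = 61178)
S = -206789/56742 (S = 206789/(-56742) = 206789*(-1/56742) = -206789/56742 ≈ -3.6444)
b(N, L) = N**2 - 517*N (b(N, L) = -517*N + N**2 = N**2 - 517*N)
S + b(D, 227) = -206789/56742 + 61178*(-517 + 61178) = -206789/56742 + 61178*60661 = -206789/56742 + 3711118658 = 210576294685447/56742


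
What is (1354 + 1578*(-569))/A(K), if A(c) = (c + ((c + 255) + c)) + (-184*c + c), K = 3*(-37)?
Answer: -896528/20235 ≈ -44.306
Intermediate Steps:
K = -111
A(c) = 255 - 180*c (A(c) = (c + ((255 + c) + c)) - 183*c = (c + (255 + 2*c)) - 183*c = (255 + 3*c) - 183*c = 255 - 180*c)
(1354 + 1578*(-569))/A(K) = (1354 + 1578*(-569))/(255 - 180*(-111)) = (1354 - 897882)/(255 + 19980) = -896528/20235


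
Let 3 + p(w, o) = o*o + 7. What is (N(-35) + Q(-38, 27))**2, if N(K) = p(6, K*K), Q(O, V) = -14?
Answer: 2251845378225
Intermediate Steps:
p(w, o) = 4 + o**2 (p(w, o) = -3 + (o*o + 7) = -3 + (o**2 + 7) = -3 + (7 + o**2) = 4 + o**2)
N(K) = 4 + K**4 (N(K) = 4 + (K*K)**2 = 4 + (K**2)**2 = 4 + K**4)
(N(-35) + Q(-38, 27))**2 = ((4 + (-35)**4) - 14)**2 = ((4 + 1500625) - 14)**2 = (1500629 - 14)**2 = 1500615**2 = 2251845378225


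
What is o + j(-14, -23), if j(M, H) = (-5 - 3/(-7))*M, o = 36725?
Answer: 36789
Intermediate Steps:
j(M, H) = -32*M/7 (j(M, H) = (-5 - 3*(-⅐))*M = (-5 + 3/7)*M = -32*M/7)
o + j(-14, -23) = 36725 - 32/7*(-14) = 36725 + 64 = 36789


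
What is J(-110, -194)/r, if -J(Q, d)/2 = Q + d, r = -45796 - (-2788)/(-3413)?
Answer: -259388/19538067 ≈ -0.013276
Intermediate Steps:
r = -156304536/3413 (r = -45796 - (-2788)*(-1)/3413 = -45796 - 1*2788/3413 = -45796 - 2788/3413 = -156304536/3413 ≈ -45797.)
J(Q, d) = -2*Q - 2*d (J(Q, d) = -2*(Q + d) = -2*Q - 2*d)
J(-110, -194)/r = (-2*(-110) - 2*(-194))/(-156304536/3413) = (220 + 388)*(-3413/156304536) = 608*(-3413/156304536) = -259388/19538067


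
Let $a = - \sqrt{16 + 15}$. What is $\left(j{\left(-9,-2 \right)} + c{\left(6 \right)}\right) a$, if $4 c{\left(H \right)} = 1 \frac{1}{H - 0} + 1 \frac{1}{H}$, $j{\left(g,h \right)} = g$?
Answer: $\frac{107 \sqrt{31}}{12} \approx 49.646$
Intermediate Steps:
$c{\left(H \right)} = \frac{1}{2 H}$ ($c{\left(H \right)} = \frac{1 \frac{1}{H - 0} + 1 \frac{1}{H}}{4} = \frac{1 \frac{1}{H + 0} + \frac{1}{H}}{4} = \frac{1 \frac{1}{H} + \frac{1}{H}}{4} = \frac{\frac{1}{H} + \frac{1}{H}}{4} = \frac{2 \frac{1}{H}}{4} = \frac{1}{2 H}$)
$a = - \sqrt{31} \approx -5.5678$
$\left(j{\left(-9,-2 \right)} + c{\left(6 \right)}\right) a = \left(-9 + \frac{1}{2 \cdot 6}\right) \left(- \sqrt{31}\right) = \left(-9 + \frac{1}{2} \cdot \frac{1}{6}\right) \left(- \sqrt{31}\right) = \left(-9 + \frac{1}{12}\right) \left(- \sqrt{31}\right) = - \frac{107 \left(- \sqrt{31}\right)}{12} = \frac{107 \sqrt{31}}{12}$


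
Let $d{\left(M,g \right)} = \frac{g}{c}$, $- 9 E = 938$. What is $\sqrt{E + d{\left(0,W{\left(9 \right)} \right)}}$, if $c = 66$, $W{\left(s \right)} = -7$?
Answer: $\frac{i \sqrt{454454}}{66} \approx 10.214 i$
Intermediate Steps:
$E = - \frac{938}{9}$ ($E = \left(- \frac{1}{9}\right) 938 = - \frac{938}{9} \approx -104.22$)
$d{\left(M,g \right)} = \frac{g}{66}$
$\sqrt{E + d{\left(0,W{\left(9 \right)} \right)}} = \sqrt{- \frac{938}{9} + \frac{1}{66} \left(-7\right)} = \sqrt{- \frac{938}{9} - \frac{7}{66}} = \sqrt{- \frac{20657}{198}} = \frac{i \sqrt{454454}}{66}$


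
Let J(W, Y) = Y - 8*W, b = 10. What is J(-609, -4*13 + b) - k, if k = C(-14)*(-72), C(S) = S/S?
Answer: 4902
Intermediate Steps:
C(S) = 1
k = -72 (k = 1*(-72) = -72)
J(-609, -4*13 + b) - k = ((-4*13 + 10) - 8*(-609)) - 1*(-72) = ((-52 + 10) + 4872) + 72 = (-42 + 4872) + 72 = 4830 + 72 = 4902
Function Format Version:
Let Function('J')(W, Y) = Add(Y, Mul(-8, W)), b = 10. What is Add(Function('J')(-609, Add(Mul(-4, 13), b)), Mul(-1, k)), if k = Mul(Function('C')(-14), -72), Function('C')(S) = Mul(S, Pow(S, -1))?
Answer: 4902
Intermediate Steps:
Function('C')(S) = 1
k = -72 (k = Mul(1, -72) = -72)
Add(Function('J')(-609, Add(Mul(-4, 13), b)), Mul(-1, k)) = Add(Add(Add(Mul(-4, 13), 10), Mul(-8, -609)), Mul(-1, -72)) = Add(Add(Add(-52, 10), 4872), 72) = Add(Add(-42, 4872), 72) = Add(4830, 72) = 4902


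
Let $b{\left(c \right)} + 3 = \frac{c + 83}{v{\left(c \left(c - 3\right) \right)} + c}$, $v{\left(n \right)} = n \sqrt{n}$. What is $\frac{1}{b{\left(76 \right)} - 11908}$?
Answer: $- \frac{678010332683820}{8075781072644949101} - \frac{588088 \sqrt{1387}}{8075781072644949101} \approx -8.3956 \cdot 10^{-5}$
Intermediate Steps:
$v{\left(n \right)} = n^{\frac{3}{2}}$
$b{\left(c \right)} = -3 + \frac{83 + c}{c + \left(c \left(-3 + c\right)\right)^{\frac{3}{2}}}$ ($b{\left(c \right)} = -3 + \frac{c + 83}{\left(c \left(c - 3\right)\right)^{\frac{3}{2}} + c} = -3 + \frac{83 + c}{\left(c \left(-3 + c\right)\right)^{\frac{3}{2}} + c} = -3 + \frac{83 + c}{c + \left(c \left(-3 + c\right)\right)^{\frac{3}{2}}}$)
$\frac{1}{b{\left(76 \right)} - 11908} = \frac{1}{\frac{83 - 3 \left(76 \left(-3 + 76\right)\right)^{\frac{3}{2}} - 152}{76 + \left(76 \left(-3 + 76\right)\right)^{\frac{3}{2}}} - 11908} = \frac{1}{\frac{83 - 3 \left(76 \cdot 73\right)^{\frac{3}{2}} - 152}{76 + \left(76 \cdot 73\right)^{\frac{3}{2}}} - 11908} = \frac{1}{\frac{83 - 3 \cdot 5548^{\frac{3}{2}} - 152}{76 + 5548^{\frac{3}{2}}} - 11908} = \frac{1}{\frac{83 - 3 \cdot 11096 \sqrt{1387} - 152}{76 + 11096 \sqrt{1387}} - 11908} = \frac{1}{\frac{83 - 33288 \sqrt{1387} - 152}{76 + 11096 \sqrt{1387}} - 11908} = \frac{1}{\frac{-69 - 33288 \sqrt{1387}}{76 + 11096 \sqrt{1387}} - 11908} = \frac{1}{-11908 + \frac{-69 - 33288 \sqrt{1387}}{76 + 11096 \sqrt{1387}}}$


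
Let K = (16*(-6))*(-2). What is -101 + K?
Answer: 91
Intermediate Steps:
K = 192 (K = -96*(-2) = 192)
-101 + K = -101 + 192 = 91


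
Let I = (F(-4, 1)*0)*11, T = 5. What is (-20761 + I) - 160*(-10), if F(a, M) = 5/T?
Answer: -19161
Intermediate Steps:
F(a, M) = 1 (F(a, M) = 5/5 = 5*(⅕) = 1)
I = 0 (I = (1*0)*11 = 0*11 = 0)
(-20761 + I) - 160*(-10) = (-20761 + 0) - 160*(-10) = -20761 + 1600 = -19161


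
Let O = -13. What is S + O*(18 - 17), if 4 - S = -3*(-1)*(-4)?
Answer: 3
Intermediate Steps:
S = 16 (S = 4 - (-3*(-1))*(-4) = 4 - 3*(-4) = 4 - 1*(-12) = 4 + 12 = 16)
S + O*(18 - 17) = 16 - 13*(18 - 17) = 16 - 13*1 = 16 - 13 = 3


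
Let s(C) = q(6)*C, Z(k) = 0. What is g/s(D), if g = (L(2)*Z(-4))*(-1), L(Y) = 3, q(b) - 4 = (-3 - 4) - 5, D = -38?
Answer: 0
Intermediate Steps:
q(b) = -8 (q(b) = 4 + ((-3 - 4) - 5) = 4 + (-7 - 5) = 4 - 12 = -8)
s(C) = -8*C
g = 0 (g = (3*0)*(-1) = 0*(-1) = 0)
g/s(D) = 0/((-8*(-38))) = 0/304 = 0*(1/304) = 0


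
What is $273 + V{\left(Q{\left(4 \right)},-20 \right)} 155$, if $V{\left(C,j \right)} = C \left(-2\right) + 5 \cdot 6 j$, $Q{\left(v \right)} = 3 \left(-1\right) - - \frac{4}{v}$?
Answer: $-92107$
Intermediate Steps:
$Q{\left(v \right)} = -3 + \frac{4}{v}$
$V{\left(C,j \right)} = - 2 C + 30 j$
$273 + V{\left(Q{\left(4 \right)},-20 \right)} 155 = 273 + \left(- 2 \left(-3 + \frac{4}{4}\right) + 30 \left(-20\right)\right) 155 = 273 + \left(- 2 \left(-3 + 4 \cdot \frac{1}{4}\right) - 600\right) 155 = 273 + \left(- 2 \left(-3 + 1\right) - 600\right) 155 = 273 + \left(\left(-2\right) \left(-2\right) - 600\right) 155 = 273 + \left(4 - 600\right) 155 = 273 - 92380 = -92107$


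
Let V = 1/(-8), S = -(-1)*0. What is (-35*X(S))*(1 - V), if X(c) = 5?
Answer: -1575/8 ≈ -196.88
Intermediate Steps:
S = 0 (S = -1*0 = 0)
V = -⅛ ≈ -0.12500
(-35*X(S))*(1 - V) = (-35*5)*(1 - 1*(-⅛)) = -175*(1 + ⅛) = -175*9/8 = -1575/8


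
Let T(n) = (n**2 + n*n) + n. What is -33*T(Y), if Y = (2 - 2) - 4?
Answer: -924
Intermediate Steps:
Y = -4 (Y = 0 - 4 = -4)
T(n) = n + 2*n**2 (T(n) = (n**2 + n**2) + n = 2*n**2 + n = n + 2*n**2)
-33*T(Y) = -(-132)*(1 + 2*(-4)) = -(-132)*(1 - 8) = -(-132)*(-7) = -33*28 = -924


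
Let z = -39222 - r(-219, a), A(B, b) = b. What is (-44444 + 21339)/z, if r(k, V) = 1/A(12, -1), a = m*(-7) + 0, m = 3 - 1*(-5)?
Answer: 23105/39221 ≈ 0.58910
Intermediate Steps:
m = 8 (m = 3 + 5 = 8)
a = -56 (a = 8*(-7) + 0 = -56 + 0 = -56)
r(k, V) = -1 (r(k, V) = 1/(-1) = -1)
z = -39221 (z = -39222 - 1*(-1) = -39222 + 1 = -39221)
(-44444 + 21339)/z = (-44444 + 21339)/(-39221) = -23105*(-1/39221) = 23105/39221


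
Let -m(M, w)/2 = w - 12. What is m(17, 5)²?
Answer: 196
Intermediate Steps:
m(M, w) = 24 - 2*w (m(M, w) = -2*(w - 12) = -2*(-12 + w) = 24 - 2*w)
m(17, 5)² = (24 - 2*5)² = (24 - 10)² = 14² = 196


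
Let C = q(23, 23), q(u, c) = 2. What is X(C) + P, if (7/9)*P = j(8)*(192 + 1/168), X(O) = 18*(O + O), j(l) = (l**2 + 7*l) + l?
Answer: 1551864/49 ≈ 31671.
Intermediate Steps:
j(l) = l**2 + 8*l
C = 2
X(O) = 36*O (X(O) = 18*(2*O) = 36*O)
P = 1548336/49 (P = 9*((8*(8 + 8))*(192 + 1/168))/7 = 9*((8*16)*(192 + 1/168))/7 = 9*(128*(32257/168))/7 = (9/7)*(516112/21) = 1548336/49 ≈ 31599.)
X(C) + P = 36*2 + 1548336/49 = 72 + 1548336/49 = 1551864/49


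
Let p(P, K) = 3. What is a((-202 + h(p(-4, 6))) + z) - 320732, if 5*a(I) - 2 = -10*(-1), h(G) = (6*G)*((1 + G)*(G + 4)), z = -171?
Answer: -1603648/5 ≈ -3.2073e+5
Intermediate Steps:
h(G) = 6*G*(1 + G)*(4 + G) (h(G) = (6*G)*((1 + G)*(4 + G)) = 6*G*(1 + G)*(4 + G))
a(I) = 12/5 (a(I) = 2/5 + (-10*(-1))/5 = 2/5 + (1/5)*10 = 2/5 + 2 = 12/5)
a((-202 + h(p(-4, 6))) + z) - 320732 = 12/5 - 320732 = -1603648/5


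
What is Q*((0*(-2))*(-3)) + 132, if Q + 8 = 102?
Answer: 132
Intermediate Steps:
Q = 94 (Q = -8 + 102 = 94)
Q*((0*(-2))*(-3)) + 132 = 94*((0*(-2))*(-3)) + 132 = 94*(0*(-3)) + 132 = 94*0 + 132 = 0 + 132 = 132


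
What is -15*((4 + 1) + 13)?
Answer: -270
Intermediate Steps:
-15*((4 + 1) + 13) = -15*(5 + 13) = -15*18 = -270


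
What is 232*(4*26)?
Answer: 24128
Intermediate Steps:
232*(4*26) = 232*104 = 24128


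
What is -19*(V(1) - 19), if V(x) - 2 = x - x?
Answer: 323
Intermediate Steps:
V(x) = 2 (V(x) = 2 + (x - x) = 2 + 0 = 2)
-19*(V(1) - 19) = -19*(2 - 19) = -19*(-17) = 323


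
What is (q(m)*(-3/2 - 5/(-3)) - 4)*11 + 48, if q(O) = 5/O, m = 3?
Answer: 127/18 ≈ 7.0556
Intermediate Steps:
(q(m)*(-3/2 - 5/(-3)) - 4)*11 + 48 = ((5/3)*(-3/2 - 5/(-3)) - 4)*11 + 48 = ((5*(⅓))*(-3*½ - 5*(-⅓)) - 4)*11 + 48 = (5*(-3/2 + 5/3)/3 - 4)*11 + 48 = ((5/3)*(⅙) - 4)*11 + 48 = (5/18 - 4)*11 + 48 = -67/18*11 + 48 = -737/18 + 48 = 127/18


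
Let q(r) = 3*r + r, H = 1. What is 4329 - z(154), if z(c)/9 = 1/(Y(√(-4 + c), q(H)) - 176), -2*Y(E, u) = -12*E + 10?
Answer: 118447398/27361 + 270*√6/27361 ≈ 4329.1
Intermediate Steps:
q(r) = 4*r
Y(E, u) = -5 + 6*E (Y(E, u) = -(-12*E + 10)/2 = -(10 - 12*E)/2 = -5 + 6*E)
z(c) = 9/(-181 + 6*√(-4 + c)) (z(c) = 9/((-5 + 6*√(-4 + c)) - 176) = 9/(-181 + 6*√(-4 + c)))
4329 - z(154) = 4329 - 9/(-181 + 6*√(-4 + 154)) = 4329 - 9/(-181 + 6*√150) = 4329 - 9/(-181 + 6*(5*√6)) = 4329 - 9/(-181 + 30*√6)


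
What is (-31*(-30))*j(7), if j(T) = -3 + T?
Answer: 3720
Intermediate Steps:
(-31*(-30))*j(7) = (-31*(-30))*(-3 + 7) = 930*4 = 3720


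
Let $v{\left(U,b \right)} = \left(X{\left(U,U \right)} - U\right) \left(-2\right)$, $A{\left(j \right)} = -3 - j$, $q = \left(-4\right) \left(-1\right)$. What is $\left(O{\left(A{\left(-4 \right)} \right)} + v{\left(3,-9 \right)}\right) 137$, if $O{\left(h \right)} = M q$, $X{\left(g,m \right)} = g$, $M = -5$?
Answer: $-2740$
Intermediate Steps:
$q = 4$
$O{\left(h \right)} = -20$ ($O{\left(h \right)} = \left(-5\right) 4 = -20$)
$v{\left(U,b \right)} = 0$ ($v{\left(U,b \right)} = \left(U - U\right) \left(-2\right) = 0 \left(-2\right) = 0$)
$\left(O{\left(A{\left(-4 \right)} \right)} + v{\left(3,-9 \right)}\right) 137 = \left(-20 + 0\right) 137 = \left(-20\right) 137 = -2740$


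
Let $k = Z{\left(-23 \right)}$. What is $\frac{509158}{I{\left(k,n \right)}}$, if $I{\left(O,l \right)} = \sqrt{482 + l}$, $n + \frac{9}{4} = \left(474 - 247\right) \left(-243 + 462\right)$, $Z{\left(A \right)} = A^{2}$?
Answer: $\frac{1018316 \sqrt{200771}}{200771} \approx 2272.6$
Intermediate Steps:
$n = \frac{198843}{4}$ ($n = - \frac{9}{4} + \left(474 - 247\right) \left(-243 + 462\right) = - \frac{9}{4} + 227 \cdot 219 = - \frac{9}{4} + 49713 = \frac{198843}{4} \approx 49711.0$)
$k = 529$ ($k = \left(-23\right)^{2} = 529$)
$\frac{509158}{I{\left(k,n \right)}} = \frac{509158}{\sqrt{482 + \frac{198843}{4}}} = \frac{509158}{\sqrt{\frac{200771}{4}}} = \frac{509158}{\frac{1}{2} \sqrt{200771}} = 509158 \frac{2 \sqrt{200771}}{200771} = \frac{1018316 \sqrt{200771}}{200771}$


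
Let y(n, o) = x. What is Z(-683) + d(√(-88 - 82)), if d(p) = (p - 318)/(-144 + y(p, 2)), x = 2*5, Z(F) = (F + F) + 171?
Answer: -79906/67 - I*√170/134 ≈ -1192.6 - 0.097301*I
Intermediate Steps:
Z(F) = 171 + 2*F (Z(F) = 2*F + 171 = 171 + 2*F)
x = 10
y(n, o) = 10
d(p) = 159/67 - p/134 (d(p) = (p - 318)/(-144 + 10) = (-318 + p)/(-134) = (-318 + p)*(-1/134) = 159/67 - p/134)
Z(-683) + d(√(-88 - 82)) = (171 + 2*(-683)) + (159/67 - √(-88 - 82)/134) = (171 - 1366) + (159/67 - I*√170/134) = -1195 + (159/67 - I*√170/134) = -79906/67 - I*√170/134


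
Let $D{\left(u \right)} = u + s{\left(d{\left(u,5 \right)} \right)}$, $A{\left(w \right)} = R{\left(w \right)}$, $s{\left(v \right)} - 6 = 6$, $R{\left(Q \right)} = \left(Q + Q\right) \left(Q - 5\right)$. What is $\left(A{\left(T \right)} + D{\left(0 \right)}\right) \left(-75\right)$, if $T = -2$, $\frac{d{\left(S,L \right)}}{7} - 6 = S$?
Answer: $-3000$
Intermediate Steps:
$R{\left(Q \right)} = 2 Q \left(-5 + Q\right)$
$d{\left(S,L \right)} = 42 + 7 S$
$s{\left(v \right)} = 12$ ($s{\left(v \right)} = 6 + 6 = 12$)
$A{\left(w \right)} = 2 w \left(-5 + w\right)$
$D{\left(u \right)} = 12 + u$ ($D{\left(u \right)} = u + 12 = 12 + u$)
$\left(A{\left(T \right)} + D{\left(0 \right)}\right) \left(-75\right) = \left(2 \left(-2\right) \left(-5 - 2\right) + \left(12 + 0\right)\right) \left(-75\right) = \left(2 \left(-2\right) \left(-7\right) + 12\right) \left(-75\right) = \left(28 + 12\right) \left(-75\right) = 40 \left(-75\right) = -3000$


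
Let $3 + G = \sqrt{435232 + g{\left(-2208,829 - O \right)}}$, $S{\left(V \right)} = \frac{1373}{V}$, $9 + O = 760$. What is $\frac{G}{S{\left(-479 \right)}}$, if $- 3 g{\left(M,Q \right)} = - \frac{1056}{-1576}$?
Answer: $\frac{1437}{1373} - \frac{2874 \sqrt{469191945}}{270481} \approx -229.11$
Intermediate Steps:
$O = 751$ ($O = -9 + 760 = 751$)
$g{\left(M,Q \right)} = - \frac{44}{197}$ ($g{\left(M,Q \right)} = - \frac{\left(-1056\right) \frac{1}{-1576}}{3} = - \frac{\left(-1056\right) \left(- \frac{1}{1576}\right)}{3} = \left(- \frac{1}{3}\right) \frac{132}{197} = - \frac{44}{197}$)
$G = -3 + \frac{6 \sqrt{469191945}}{197}$ ($G = -3 + \sqrt{435232 - \frac{44}{197}} = -3 + \sqrt{\frac{85740660}{197}} = -3 + \frac{6 \sqrt{469191945}}{197} \approx 656.72$)
$\frac{G}{S{\left(-479 \right)}} = \frac{-3 + \frac{6 \sqrt{469191945}}{197}}{1373 \frac{1}{-479}} = \frac{-3 + \frac{6 \sqrt{469191945}}{197}}{1373 \left(- \frac{1}{479}\right)} = \frac{-3 + \frac{6 \sqrt{469191945}}{197}}{- \frac{1373}{479}} = \left(-3 + \frac{6 \sqrt{469191945}}{197}\right) \left(- \frac{479}{1373}\right) = \frac{1437}{1373} - \frac{2874 \sqrt{469191945}}{270481}$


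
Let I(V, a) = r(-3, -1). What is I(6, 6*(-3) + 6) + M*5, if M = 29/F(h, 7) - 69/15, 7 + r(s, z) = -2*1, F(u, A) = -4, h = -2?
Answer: -273/4 ≈ -68.250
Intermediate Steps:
r(s, z) = -9 (r(s, z) = -7 - 2*1 = -7 - 2 = -9)
I(V, a) = -9
M = -237/20 (M = 29/(-4) - 69/15 = 29*(-¼) - 69*1/15 = -29/4 - 23/5 = -237/20 ≈ -11.850)
I(6, 6*(-3) + 6) + M*5 = -9 - 237/20*5 = -9 - 237/4 = -273/4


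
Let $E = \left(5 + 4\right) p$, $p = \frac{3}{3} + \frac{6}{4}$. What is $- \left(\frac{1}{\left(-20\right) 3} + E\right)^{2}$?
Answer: $- \frac{1819801}{3600} \approx -505.5$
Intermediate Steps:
$p = \frac{5}{2}$ ($p = 3 \cdot \frac{1}{3} + 6 \cdot \frac{1}{4} = 1 + \frac{3}{2} = \frac{5}{2} \approx 2.5$)
$E = \frac{45}{2}$ ($E = \left(5 + 4\right) \frac{5}{2} = 9 \cdot \frac{5}{2} = \frac{45}{2} \approx 22.5$)
$- \left(\frac{1}{\left(-20\right) 3} + E\right)^{2} = - \left(\frac{1}{\left(-20\right) 3} + \frac{45}{2}\right)^{2} = - \left(\frac{1}{-60} + \frac{45}{2}\right)^{2} = - \left(- \frac{1}{60} + \frac{45}{2}\right)^{2} = - \left(\frac{1349}{60}\right)^{2} = \left(-1\right) \frac{1819801}{3600} = - \frac{1819801}{3600}$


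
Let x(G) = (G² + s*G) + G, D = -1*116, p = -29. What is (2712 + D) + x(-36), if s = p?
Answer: 4900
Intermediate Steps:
D = -116
s = -29
x(G) = G² - 28*G (x(G) = (G² - 29*G) + G = G² - 28*G)
(2712 + D) + x(-36) = (2712 - 116) - 36*(-28 - 36) = 2596 - 36*(-64) = 2596 + 2304 = 4900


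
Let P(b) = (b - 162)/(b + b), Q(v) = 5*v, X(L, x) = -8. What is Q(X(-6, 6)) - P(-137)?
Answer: -11259/274 ≈ -41.091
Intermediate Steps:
P(b) = (-162 + b)/(2*b) (P(b) = (-162 + b)/((2*b)) = (-162 + b)*(1/(2*b)) = (-162 + b)/(2*b))
Q(X(-6, 6)) - P(-137) = 5*(-8) - (-162 - 137)/(2*(-137)) = -40 - (-1)*(-299)/(2*137) = -40 - 1*299/274 = -40 - 299/274 = -11259/274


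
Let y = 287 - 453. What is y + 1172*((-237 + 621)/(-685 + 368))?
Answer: -502670/317 ≈ -1585.7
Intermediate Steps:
y = -166
y + 1172*((-237 + 621)/(-685 + 368)) = -166 + 1172*((-237 + 621)/(-685 + 368)) = -166 + 1172*(384/(-317)) = -166 + 1172*(384*(-1/317)) = -166 + 1172*(-384/317) = -166 - 450048/317 = -502670/317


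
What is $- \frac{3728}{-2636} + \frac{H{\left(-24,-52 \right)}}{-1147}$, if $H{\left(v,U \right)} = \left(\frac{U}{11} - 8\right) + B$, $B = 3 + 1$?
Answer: $\frac{11822308}{8314603} \approx 1.4219$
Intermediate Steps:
$B = 4$
$H{\left(v,U \right)} = -4 + \frac{U}{11}$ ($H{\left(v,U \right)} = \left(\frac{U}{11} - 8\right) + 4 = \left(-8 + \frac{U}{11}\right) + 4 = -4 + \frac{U}{11}$)
$- \frac{3728}{-2636} + \frac{H{\left(-24,-52 \right)}}{-1147} = - \frac{3728}{-2636} + \frac{-4 + \frac{1}{11} \left(-52\right)}{-1147} = \left(-3728\right) \left(- \frac{1}{2636}\right) + \left(-4 - \frac{52}{11}\right) \left(- \frac{1}{1147}\right) = \frac{932}{659} - - \frac{96}{12617} = \frac{932}{659} + \frac{96}{12617} = \frac{11822308}{8314603}$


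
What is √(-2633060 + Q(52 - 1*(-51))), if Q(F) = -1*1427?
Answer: I*√2634487 ≈ 1623.1*I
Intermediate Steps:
Q(F) = -1427
√(-2633060 + Q(52 - 1*(-51))) = √(-2633060 - 1427) = √(-2634487) = I*√2634487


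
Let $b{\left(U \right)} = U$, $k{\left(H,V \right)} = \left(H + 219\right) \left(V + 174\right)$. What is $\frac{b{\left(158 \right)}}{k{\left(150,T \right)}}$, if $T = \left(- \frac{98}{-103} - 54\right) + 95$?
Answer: $\frac{16274}{8207667} \approx 0.0019828$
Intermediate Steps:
$T = \frac{4321}{103}$ ($T = \left(\left(-98\right) \left(- \frac{1}{103}\right) - 54\right) + 95 = \left(\frac{98}{103} - 54\right) + 95 = - \frac{5464}{103} + 95 = \frac{4321}{103} \approx 41.951$)
$k{\left(H,V \right)} = \left(174 + V\right) \left(219 + H\right)$ ($k{\left(H,V \right)} = \left(219 + H\right) \left(174 + V\right) = \left(174 + V\right) \left(219 + H\right)$)
$\frac{b{\left(158 \right)}}{k{\left(150,T \right)}} = \frac{158}{38106 + 174 \cdot 150 + 219 \cdot \frac{4321}{103} + 150 \cdot \frac{4321}{103}} = \frac{158}{38106 + 26100 + \frac{946299}{103} + \frac{648150}{103}} = \frac{158}{\frac{8207667}{103}} = 158 \cdot \frac{103}{8207667} = \frac{16274}{8207667}$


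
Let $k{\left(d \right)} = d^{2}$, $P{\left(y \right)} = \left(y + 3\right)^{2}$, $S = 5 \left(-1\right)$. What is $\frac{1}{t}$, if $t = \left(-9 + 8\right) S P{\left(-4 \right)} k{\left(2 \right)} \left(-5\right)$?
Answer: $- \frac{1}{100} \approx -0.01$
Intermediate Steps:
$S = -5$
$P{\left(y \right)} = \left(3 + y\right)^{2}$
$t = -100$ ($t = \left(-9 + 8\right) - 5 \left(3 - 4\right)^{2} \cdot 2^{2} \left(-5\right) = - - 5 \left(-1\right)^{2} \cdot 4 \left(-5\right) = - \left(-5\right) 1 \cdot 4 \left(-5\right) = - \left(-5\right) 4 \left(-5\right) = \left(-1\right) \left(-20\right) \left(-5\right) = 20 \left(-5\right) = -100$)
$\frac{1}{t} = \frac{1}{-100} = - \frac{1}{100}$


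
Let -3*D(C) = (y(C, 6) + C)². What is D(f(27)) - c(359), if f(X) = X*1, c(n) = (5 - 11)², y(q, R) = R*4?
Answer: -903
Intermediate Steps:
y(q, R) = 4*R
c(n) = 36 (c(n) = (-6)² = 36)
f(X) = X
D(C) = -(24 + C)²/3 (D(C) = -(4*6 + C)²/3 = -(24 + C)²/3)
D(f(27)) - c(359) = -(24 + 27)²/3 - 1*36 = -⅓*51² - 36 = -⅓*2601 - 36 = -867 - 36 = -903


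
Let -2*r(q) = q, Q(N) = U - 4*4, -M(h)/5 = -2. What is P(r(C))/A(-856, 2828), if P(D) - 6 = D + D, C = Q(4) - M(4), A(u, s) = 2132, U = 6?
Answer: 1/82 ≈ 0.012195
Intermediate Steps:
M(h) = 10 (M(h) = -5*(-2) = 10)
Q(N) = -10 (Q(N) = 6 - 4*4 = 6 - 16 = -10)
C = -20 (C = -10 - 1*10 = -10 - 10 = -20)
r(q) = -q/2
P(D) = 6 + 2*D (P(D) = 6 + (D + D) = 6 + 2*D)
P(r(C))/A(-856, 2828) = (6 + 2*(-½*(-20)))/2132 = (6 + 2*10)*(1/2132) = (6 + 20)*(1/2132) = 26*(1/2132) = 1/82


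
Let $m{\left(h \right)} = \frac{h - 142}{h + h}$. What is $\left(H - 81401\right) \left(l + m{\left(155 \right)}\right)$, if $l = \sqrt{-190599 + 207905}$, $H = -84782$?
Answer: $- \frac{2160379}{310} - 166183 \sqrt{17306} \approx -2.1869 \cdot 10^{7}$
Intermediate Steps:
$m{\left(h \right)} = \frac{-142 + h}{2 h}$
$l = \sqrt{17306} \approx 131.55$
$\left(H - 81401\right) \left(l + m{\left(155 \right)}\right) = \left(-84782 - 81401\right) \left(\sqrt{17306} + \frac{-142 + 155}{2 \cdot 155}\right) = - 166183 \left(\sqrt{17306} + \frac{1}{2} \cdot \frac{1}{155} \cdot 13\right) = - 166183 \left(\sqrt{17306} + \frac{13}{310}\right) = - 166183 \left(\frac{13}{310} + \sqrt{17306}\right) = - \frac{2160379}{310} - 166183 \sqrt{17306}$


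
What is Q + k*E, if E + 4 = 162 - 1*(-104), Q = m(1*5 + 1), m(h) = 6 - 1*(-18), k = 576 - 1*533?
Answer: 11290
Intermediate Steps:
k = 43 (k = 576 - 533 = 43)
m(h) = 24 (m(h) = 6 + 18 = 24)
Q = 24
E = 262 (E = -4 + (162 - 1*(-104)) = -4 + (162 + 104) = -4 + 266 = 262)
Q + k*E = 24 + 43*262 = 24 + 11266 = 11290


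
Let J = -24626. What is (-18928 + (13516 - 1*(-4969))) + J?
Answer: -25069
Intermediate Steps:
(-18928 + (13516 - 1*(-4969))) + J = (-18928 + (13516 - 1*(-4969))) - 24626 = (-18928 + (13516 + 4969)) - 24626 = (-18928 + 18485) - 24626 = -443 - 24626 = -25069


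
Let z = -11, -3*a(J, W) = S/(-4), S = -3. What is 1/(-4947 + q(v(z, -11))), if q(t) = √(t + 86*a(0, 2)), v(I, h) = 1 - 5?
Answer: -194/959719 - I*√102/48945669 ≈ -0.00020214 - 2.0634e-7*I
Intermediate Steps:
a(J, W) = -¼ (a(J, W) = -(-1)/(-4) = -(-1)*(-1)/4 = -⅓*¾ = -¼)
v(I, h) = -4
q(t) = √(-43/2 + t) (q(t) = √(t + 86*(-¼)) = √(t - 43/2) = √(-43/2 + t))
1/(-4947 + q(v(z, -11))) = 1/(-4947 + √(-86 + 4*(-4))/2) = 1/(-4947 + √(-86 - 16)/2) = 1/(-4947 + √(-102)/2) = 1/(-4947 + (I*√102)/2) = 1/(-4947 + I*√102/2)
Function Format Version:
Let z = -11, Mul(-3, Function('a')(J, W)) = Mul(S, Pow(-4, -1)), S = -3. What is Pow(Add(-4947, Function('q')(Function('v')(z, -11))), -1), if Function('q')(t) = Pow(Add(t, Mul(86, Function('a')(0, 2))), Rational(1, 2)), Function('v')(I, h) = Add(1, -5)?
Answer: Add(Rational(-194, 959719), Mul(Rational(-1, 48945669), I, Pow(102, Rational(1, 2)))) ≈ Add(-0.00020214, Mul(-2.0634e-7, I))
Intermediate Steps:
Function('a')(J, W) = Rational(-1, 4) (Function('a')(J, W) = Mul(Rational(-1, 3), Mul(-3, Pow(-4, -1))) = Mul(Rational(-1, 3), Mul(-3, Rational(-1, 4))) = Mul(Rational(-1, 3), Rational(3, 4)) = Rational(-1, 4))
Function('v')(I, h) = -4
Function('q')(t) = Pow(Add(Rational(-43, 2), t), Rational(1, 2)) (Function('q')(t) = Pow(Add(t, Mul(86, Rational(-1, 4))), Rational(1, 2)) = Pow(Add(t, Rational(-43, 2)), Rational(1, 2)) = Pow(Add(Rational(-43, 2), t), Rational(1, 2)))
Pow(Add(-4947, Function('q')(Function('v')(z, -11))), -1) = Pow(Add(-4947, Mul(Rational(1, 2), Pow(Add(-86, Mul(4, -4)), Rational(1, 2)))), -1) = Pow(Add(-4947, Mul(Rational(1, 2), Pow(Add(-86, -16), Rational(1, 2)))), -1) = Pow(Add(-4947, Mul(Rational(1, 2), Pow(-102, Rational(1, 2)))), -1) = Pow(Add(-4947, Mul(Rational(1, 2), Mul(I, Pow(102, Rational(1, 2))))), -1) = Pow(Add(-4947, Mul(Rational(1, 2), I, Pow(102, Rational(1, 2)))), -1)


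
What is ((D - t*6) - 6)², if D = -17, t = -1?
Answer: 289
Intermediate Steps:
((D - t*6) - 6)² = ((-17 - (-1)*6) - 6)² = ((-17 - 1*(-6)) - 6)² = ((-17 + 6) - 6)² = (-11 - 6)² = (-17)² = 289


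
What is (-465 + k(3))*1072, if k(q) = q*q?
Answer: -488832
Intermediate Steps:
k(q) = q²
(-465 + k(3))*1072 = (-465 + 3²)*1072 = (-465 + 9)*1072 = -456*1072 = -488832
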